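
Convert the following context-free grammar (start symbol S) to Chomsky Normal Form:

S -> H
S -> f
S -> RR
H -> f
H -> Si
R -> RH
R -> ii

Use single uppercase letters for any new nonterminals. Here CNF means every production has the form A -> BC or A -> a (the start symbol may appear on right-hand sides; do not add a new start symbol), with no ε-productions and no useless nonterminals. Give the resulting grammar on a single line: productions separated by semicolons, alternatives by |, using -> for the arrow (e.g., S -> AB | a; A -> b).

S -> f | RR | SA; A -> i; H -> f | SA; R -> AA | RH

No ε-productions.
After unit-elimination: S -> f | RR | Si; H -> f | Si; R -> RH | ii.
TERM: introduce A -> i and substitute in every rule of length ≥2.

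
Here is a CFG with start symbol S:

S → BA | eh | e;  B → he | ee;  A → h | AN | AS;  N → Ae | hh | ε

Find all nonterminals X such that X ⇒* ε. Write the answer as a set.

{N}

Directly nullable (have an ε-rule): {N}.
Not nullable: A, B, S — each has a terminal in every rule's right-hand side or depends on a non-nullable symbol.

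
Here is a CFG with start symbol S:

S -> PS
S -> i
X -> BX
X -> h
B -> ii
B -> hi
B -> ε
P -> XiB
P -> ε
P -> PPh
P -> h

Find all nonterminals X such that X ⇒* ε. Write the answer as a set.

Directly nullable (have an ε-rule): {B, P}.
Not nullable: S, X — each has a terminal in every rule's right-hand side or depends on a non-nullable symbol.

{B, P}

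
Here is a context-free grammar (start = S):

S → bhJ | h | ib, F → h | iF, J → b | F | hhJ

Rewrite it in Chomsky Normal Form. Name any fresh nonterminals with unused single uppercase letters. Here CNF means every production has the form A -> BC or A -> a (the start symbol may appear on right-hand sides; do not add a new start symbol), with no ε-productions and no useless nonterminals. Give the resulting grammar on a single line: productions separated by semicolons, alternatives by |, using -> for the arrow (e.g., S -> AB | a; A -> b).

No ε-productions.
After unit-elimination: S -> h | ib | bhJ; F -> h | iF; J -> b | h | iF | hhJ.
TERM: introduce C -> b, B -> h, A -> i and substitute in every rule of length ≥2.
BIN: J -> BBJ becomes J -> BD, D -> BJ; S -> CBJ becomes S -> CE, E -> BJ.

S -> h | AC | CE; A -> i; B -> h; C -> b; D -> BJ; E -> BJ; F -> h | AF; J -> b | h | AF | BD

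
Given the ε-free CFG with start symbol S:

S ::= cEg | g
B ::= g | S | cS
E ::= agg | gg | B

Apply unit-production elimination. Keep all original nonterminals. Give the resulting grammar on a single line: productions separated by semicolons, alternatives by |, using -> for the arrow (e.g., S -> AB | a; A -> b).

Unit productions: B->S, E->B.
Unit pairs (A ⇒* B via units): (B,S), (E,B), (E,S).
S: inherits non-unit rules of {S} → cEg | g.
B: inherits non-unit rules of {B, S} → cEg | cS | g.
E: inherits non-unit rules of {B, E, S} → agg | cEg | cS | g | gg.

S -> g | cEg; B -> g | cS | cEg; E -> g | cS | gg | agg | cEg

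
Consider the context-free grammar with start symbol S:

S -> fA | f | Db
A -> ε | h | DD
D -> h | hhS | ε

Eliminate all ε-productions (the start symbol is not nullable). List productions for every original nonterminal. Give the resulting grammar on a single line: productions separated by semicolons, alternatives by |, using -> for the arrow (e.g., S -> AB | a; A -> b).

S -> b | f | Db | fA; A -> D | h | DD; D -> h | hhS

Nullable set: {A, D}.
S -> Db: D nullable, giving Db | b.
S -> fA: A nullable, giving f | fA.
Drop A -> ε.
A -> DD: D, D nullable, giving D | DD.
Drop D -> ε.
Unchanged (no nullable symbols): S -> f; A -> h; D -> h; D -> hhS.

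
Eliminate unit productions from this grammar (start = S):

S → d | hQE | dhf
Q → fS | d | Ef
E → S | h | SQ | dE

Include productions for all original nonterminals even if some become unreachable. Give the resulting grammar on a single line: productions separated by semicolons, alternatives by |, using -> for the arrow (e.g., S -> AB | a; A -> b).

Unit productions: E->S.
Unit pairs (A ⇒* B via units): (E,S).
S: inherits non-unit rules of {S} → d | dhf | hQE.
E: inherits non-unit rules of {E, S} → SQ | d | dE | dhf | h | hQE.
Q: inherits non-unit rules of {Q} → Ef | d | fS.

S -> d | dhf | hQE; E -> d | h | SQ | dE | dhf | hQE; Q -> d | Ef | fS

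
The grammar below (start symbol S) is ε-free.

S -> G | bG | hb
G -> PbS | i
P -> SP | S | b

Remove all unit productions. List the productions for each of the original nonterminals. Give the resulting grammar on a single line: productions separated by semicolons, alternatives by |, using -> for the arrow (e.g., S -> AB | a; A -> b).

S -> i | bG | hb | PbS; G -> i | PbS; P -> b | i | SP | bG | hb | PbS

Unit productions: P->S, S->G.
Unit pairs (A ⇒* B via units): (P,G), (P,S), (S,G).
S: inherits non-unit rules of {G, S} → PbS | bG | hb | i.
G: inherits non-unit rules of {G} → PbS | i.
P: inherits non-unit rules of {G, P, S} → PbS | SP | b | bG | hb | i.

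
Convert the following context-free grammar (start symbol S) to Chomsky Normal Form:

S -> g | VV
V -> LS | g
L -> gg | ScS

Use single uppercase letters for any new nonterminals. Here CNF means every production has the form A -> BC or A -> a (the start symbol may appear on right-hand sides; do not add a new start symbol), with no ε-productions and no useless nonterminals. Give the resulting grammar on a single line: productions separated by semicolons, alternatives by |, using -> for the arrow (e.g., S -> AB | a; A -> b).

No ε-productions.
No unit productions to eliminate.
TERM: introduce A -> c, B -> g and substitute in every rule of length ≥2.
BIN: L -> SAS becomes L -> SC, C -> AS.

S -> g | VV; A -> c; B -> g; C -> AS; L -> BB | SC; V -> g | LS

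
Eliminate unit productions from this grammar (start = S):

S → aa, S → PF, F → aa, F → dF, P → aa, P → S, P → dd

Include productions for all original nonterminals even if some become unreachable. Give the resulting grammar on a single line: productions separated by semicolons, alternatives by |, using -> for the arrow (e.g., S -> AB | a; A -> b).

Unit productions: P->S.
Unit pairs (A ⇒* B via units): (P,S).
S: inherits non-unit rules of {S} → PF | aa.
F: inherits non-unit rules of {F} → aa | dF.
P: inherits non-unit rules of {P, S} → PF | aa | dd.

S -> PF | aa; F -> aa | dF; P -> PF | aa | dd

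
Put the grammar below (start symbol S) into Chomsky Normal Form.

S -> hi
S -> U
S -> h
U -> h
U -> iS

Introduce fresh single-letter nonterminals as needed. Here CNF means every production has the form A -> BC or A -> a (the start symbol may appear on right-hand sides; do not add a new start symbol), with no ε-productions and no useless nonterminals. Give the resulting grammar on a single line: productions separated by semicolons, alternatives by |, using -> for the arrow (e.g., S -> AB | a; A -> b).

No ε-productions.
After unit-elimination: S -> h | hi | iS; U -> h | iS.
TERM: introduce A -> h, B -> i and substitute in every rule of length ≥2.
Drop unreachable/unproductive: U.

S -> h | AB | BS; A -> h; B -> i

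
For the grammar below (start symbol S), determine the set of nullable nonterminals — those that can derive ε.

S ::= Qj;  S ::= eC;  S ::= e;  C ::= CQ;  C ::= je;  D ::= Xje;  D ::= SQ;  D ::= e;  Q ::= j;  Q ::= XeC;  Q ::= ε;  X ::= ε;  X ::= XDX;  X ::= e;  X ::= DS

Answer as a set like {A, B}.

{Q, X}

Directly nullable (have an ε-rule): {Q, X}.
Not nullable: C, D, S — each has a terminal in every rule's right-hand side or depends on a non-nullable symbol.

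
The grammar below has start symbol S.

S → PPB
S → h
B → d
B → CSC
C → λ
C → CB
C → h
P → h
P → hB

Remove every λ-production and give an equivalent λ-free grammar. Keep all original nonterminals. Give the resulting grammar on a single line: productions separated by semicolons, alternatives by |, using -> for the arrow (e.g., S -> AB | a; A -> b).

S -> h | PPB; B -> S | d | CS | SC | CSC; C -> B | h | CB; P -> h | hB

Nullable set: {C}.
B -> CSC: C, C nullable, giving CS | CSC | S | SC.
Drop C -> λ.
C -> CB: C nullable, giving B | CB.
Unchanged (no nullable symbols): S -> PPB; S -> h; B -> d; C -> h; P -> h; P -> hB.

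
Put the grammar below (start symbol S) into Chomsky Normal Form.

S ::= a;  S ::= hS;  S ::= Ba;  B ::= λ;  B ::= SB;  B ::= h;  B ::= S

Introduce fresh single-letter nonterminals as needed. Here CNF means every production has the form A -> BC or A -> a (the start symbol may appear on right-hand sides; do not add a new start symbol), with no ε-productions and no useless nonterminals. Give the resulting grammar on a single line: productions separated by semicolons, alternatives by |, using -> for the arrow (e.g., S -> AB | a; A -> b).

S -> a | BA | CS; A -> a; B -> a | h | BA | CS | SB; C -> h

Nullable: {B}; after ε-elimination: S -> a | Ba | hS; B -> S | h | SB.
After unit-elimination: S -> a | Ba | hS; B -> a | h | Ba | SB | hS.
TERM: introduce A -> a, C -> h and substitute in every rule of length ≥2.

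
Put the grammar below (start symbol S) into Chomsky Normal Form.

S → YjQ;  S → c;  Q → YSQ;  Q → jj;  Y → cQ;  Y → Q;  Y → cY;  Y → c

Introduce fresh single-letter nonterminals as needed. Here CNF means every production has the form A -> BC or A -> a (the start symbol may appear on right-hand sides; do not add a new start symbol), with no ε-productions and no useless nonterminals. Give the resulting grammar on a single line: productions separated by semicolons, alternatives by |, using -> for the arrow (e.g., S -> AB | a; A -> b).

S -> c | YD; A -> j; B -> c; C -> SQ; D -> AQ; E -> SQ; Q -> AA | YC; Y -> c | AA | BQ | BY | YE

No ε-productions.
After unit-elimination: S -> c | YjQ; Q -> jj | YSQ; Y -> c | cQ | cY | jj | YSQ.
TERM: introduce B -> c, A -> j and substitute in every rule of length ≥2.
BIN: Q -> YSQ becomes Q -> YC, C -> SQ; S -> YAQ becomes S -> YD, D -> AQ; Y -> YSQ becomes Y -> YE, E -> SQ.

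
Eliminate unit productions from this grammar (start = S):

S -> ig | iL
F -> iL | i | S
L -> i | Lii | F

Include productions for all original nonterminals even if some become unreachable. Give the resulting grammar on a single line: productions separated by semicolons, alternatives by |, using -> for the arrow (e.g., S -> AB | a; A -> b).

Unit productions: F->S, L->F.
Unit pairs (A ⇒* B via units): (F,S), (L,F), (L,S).
S: inherits non-unit rules of {S} → iL | ig.
F: inherits non-unit rules of {F, S} → i | iL | ig.
L: inherits non-unit rules of {F, L, S} → Lii | i | iL | ig.

S -> iL | ig; F -> i | iL | ig; L -> i | iL | ig | Lii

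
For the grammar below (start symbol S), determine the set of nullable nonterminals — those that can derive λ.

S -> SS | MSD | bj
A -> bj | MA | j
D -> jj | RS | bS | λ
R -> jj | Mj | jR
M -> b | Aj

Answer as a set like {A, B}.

Directly nullable (have an ε-rule): {D}.
Not nullable: A, M, R, S — each has a terminal in every rule's right-hand side or depends on a non-nullable symbol.

{D}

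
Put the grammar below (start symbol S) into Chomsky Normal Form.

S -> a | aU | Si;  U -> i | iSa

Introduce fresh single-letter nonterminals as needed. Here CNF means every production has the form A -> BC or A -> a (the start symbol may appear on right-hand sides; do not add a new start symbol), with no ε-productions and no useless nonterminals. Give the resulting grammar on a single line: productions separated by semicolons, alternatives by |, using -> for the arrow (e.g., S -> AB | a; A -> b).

No ε-productions.
No unit productions to eliminate.
TERM: introduce B -> a, A -> i and substitute in every rule of length ≥2.
BIN: U -> ASB becomes U -> AC, C -> SB.

S -> a | BU | SA; A -> i; B -> a; C -> SB; U -> i | AC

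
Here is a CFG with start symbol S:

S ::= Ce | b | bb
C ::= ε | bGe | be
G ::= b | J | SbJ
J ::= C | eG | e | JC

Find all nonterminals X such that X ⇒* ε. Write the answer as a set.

Directly nullable (have an ε-rule): {C}.
J is nullable via J -> C (every symbol on the right is already known nullable).
G is nullable via G -> J (every symbol on the right is already known nullable).
Not nullable: S — each has a terminal in every rule's right-hand side or depends on a non-nullable symbol.

{C, G, J}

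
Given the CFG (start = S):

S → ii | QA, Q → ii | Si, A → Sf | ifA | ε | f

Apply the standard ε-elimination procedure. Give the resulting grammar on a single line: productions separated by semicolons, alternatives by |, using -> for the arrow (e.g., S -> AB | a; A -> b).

Nullable set: {A}.
S -> QA: A nullable, giving Q | QA.
Drop A -> ε.
A -> ifA: A nullable, giving if | ifA.
Unchanged (no nullable symbols): S -> ii; A -> Sf; A -> f; Q -> Si; Q -> ii.

S -> Q | QA | ii; A -> f | Sf | if | ifA; Q -> Si | ii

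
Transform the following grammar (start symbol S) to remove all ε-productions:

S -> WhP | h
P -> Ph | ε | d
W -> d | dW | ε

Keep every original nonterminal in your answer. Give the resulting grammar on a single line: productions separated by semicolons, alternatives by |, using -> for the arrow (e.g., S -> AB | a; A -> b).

S -> h | Wh | hP | WhP; P -> d | h | Ph; W -> d | dW

Nullable set: {P, W}.
S -> WhP: W, P nullable, giving Wh | WhP | h | hP.
Drop P -> ε.
P -> Ph: P nullable, giving Ph | h.
Drop W -> ε.
W -> dW: W nullable, giving d | dW.
Unchanged (no nullable symbols): S -> h; P -> d; W -> d.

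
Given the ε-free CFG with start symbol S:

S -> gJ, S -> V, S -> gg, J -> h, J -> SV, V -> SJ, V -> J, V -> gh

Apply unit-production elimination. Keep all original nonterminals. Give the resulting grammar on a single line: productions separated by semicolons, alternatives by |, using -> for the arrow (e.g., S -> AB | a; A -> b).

Unit productions: S->V, V->J.
Unit pairs (A ⇒* B via units): (S,J), (S,V), (V,J).
S: inherits non-unit rules of {J, S, V} → SJ | SV | gJ | gg | gh | h.
J: inherits non-unit rules of {J} → SV | h.
V: inherits non-unit rules of {J, V} → SJ | SV | gh | h.

S -> h | SJ | SV | gJ | gg | gh; J -> h | SV; V -> h | SJ | SV | gh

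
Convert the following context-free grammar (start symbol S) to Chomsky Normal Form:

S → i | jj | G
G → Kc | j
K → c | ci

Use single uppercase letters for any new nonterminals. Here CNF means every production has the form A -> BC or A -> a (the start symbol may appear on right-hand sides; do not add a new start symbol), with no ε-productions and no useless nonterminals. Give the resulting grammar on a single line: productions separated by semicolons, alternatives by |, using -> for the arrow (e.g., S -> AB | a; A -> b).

No ε-productions.
After unit-elimination: S -> i | j | Kc | jj; G -> j | Kc; K -> c | ci.
TERM: introduce A -> c, B -> i, C -> j and substitute in every rule of length ≥2.
Drop unreachable/unproductive: G.

S -> i | j | CC | KA; A -> c; B -> i; C -> j; K -> c | AB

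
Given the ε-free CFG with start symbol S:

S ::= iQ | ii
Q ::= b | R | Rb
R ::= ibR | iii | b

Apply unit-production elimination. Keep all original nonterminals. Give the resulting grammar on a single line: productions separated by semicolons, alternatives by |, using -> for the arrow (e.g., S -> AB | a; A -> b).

Unit productions: Q->R.
Unit pairs (A ⇒* B via units): (Q,R).
S: inherits non-unit rules of {S} → iQ | ii.
Q: inherits non-unit rules of {Q, R} → Rb | b | ibR | iii.
R: inherits non-unit rules of {R} → b | ibR | iii.

S -> iQ | ii; Q -> b | Rb | ibR | iii; R -> b | ibR | iii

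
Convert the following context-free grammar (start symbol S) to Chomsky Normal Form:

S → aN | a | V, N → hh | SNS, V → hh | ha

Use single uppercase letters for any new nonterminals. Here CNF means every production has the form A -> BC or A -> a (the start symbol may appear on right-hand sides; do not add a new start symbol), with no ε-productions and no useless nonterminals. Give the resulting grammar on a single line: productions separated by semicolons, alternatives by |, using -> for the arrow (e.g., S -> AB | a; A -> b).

S -> a | AA | AB | BN; A -> h; B -> a; C -> NS; N -> AA | SC

No ε-productions.
After unit-elimination: S -> a | aN | ha | hh; N -> hh | SNS; V -> ha | hh.
TERM: introduce B -> a, A -> h and substitute in every rule of length ≥2.
BIN: N -> SNS becomes N -> SC, C -> NS.
Drop unreachable/unproductive: V.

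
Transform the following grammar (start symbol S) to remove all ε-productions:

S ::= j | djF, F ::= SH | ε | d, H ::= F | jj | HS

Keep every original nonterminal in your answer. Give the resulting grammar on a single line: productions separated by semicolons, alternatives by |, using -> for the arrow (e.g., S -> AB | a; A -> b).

S -> j | dj | djF; F -> S | d | SH; H -> F | S | HS | jj

Nullable set: {F, H}.
S -> djF: F nullable, giving dj | djF.
Drop F -> ε.
F -> SH: H nullable, giving S | SH.
H -> F: F nullable, giving F.
H -> HS: H nullable, giving HS | S.
Unchanged (no nullable symbols): S -> j; F -> d; H -> jj.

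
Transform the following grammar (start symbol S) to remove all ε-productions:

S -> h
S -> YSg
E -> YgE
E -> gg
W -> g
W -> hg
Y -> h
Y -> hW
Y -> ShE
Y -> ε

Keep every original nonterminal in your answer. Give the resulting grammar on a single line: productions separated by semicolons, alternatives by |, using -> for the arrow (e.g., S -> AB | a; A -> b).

S -> h | Sg | YSg; E -> gE | gg | YgE; W -> g | hg; Y -> h | hW | ShE

Nullable set: {Y}.
S -> YSg: Y nullable, giving Sg | YSg.
E -> YgE: Y nullable, giving YgE | gE.
Drop Y -> ε.
Unchanged (no nullable symbols): S -> h; E -> gg; W -> g; W -> hg; Y -> ShE; Y -> h; Y -> hW.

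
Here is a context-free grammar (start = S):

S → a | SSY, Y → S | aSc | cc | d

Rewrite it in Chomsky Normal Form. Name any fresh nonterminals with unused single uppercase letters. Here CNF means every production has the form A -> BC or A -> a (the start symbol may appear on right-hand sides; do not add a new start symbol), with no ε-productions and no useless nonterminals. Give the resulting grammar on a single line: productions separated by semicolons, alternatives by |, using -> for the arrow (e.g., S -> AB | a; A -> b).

S -> a | SC; A -> a; B -> c; C -> SY; D -> SB; E -> SY; Y -> a | d | AD | BB | SE

No ε-productions.
After unit-elimination: S -> a | SSY; Y -> a | d | cc | SSY | aSc.
TERM: introduce A -> a, B -> c and substitute in every rule of length ≥2.
BIN: S -> SSY becomes S -> SC, C -> SY; Y -> ASB becomes Y -> AD, D -> SB; Y -> SSY becomes Y -> SE, E -> SY.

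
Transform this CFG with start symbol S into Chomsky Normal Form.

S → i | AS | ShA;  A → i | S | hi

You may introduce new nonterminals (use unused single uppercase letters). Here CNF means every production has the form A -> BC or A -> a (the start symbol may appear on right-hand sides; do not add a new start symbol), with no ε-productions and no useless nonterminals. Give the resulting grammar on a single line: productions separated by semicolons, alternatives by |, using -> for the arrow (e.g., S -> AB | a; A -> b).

No ε-productions.
After unit-elimination: S -> i | AS | ShA; A -> i | AS | hi | ShA.
TERM: introduce B -> h, C -> i and substitute in every rule of length ≥2.
BIN: A -> SBA becomes A -> SD, D -> BA; S -> SBA becomes S -> SE, E -> BA.

S -> i | AS | SE; A -> i | AS | BC | SD; B -> h; C -> i; D -> BA; E -> BA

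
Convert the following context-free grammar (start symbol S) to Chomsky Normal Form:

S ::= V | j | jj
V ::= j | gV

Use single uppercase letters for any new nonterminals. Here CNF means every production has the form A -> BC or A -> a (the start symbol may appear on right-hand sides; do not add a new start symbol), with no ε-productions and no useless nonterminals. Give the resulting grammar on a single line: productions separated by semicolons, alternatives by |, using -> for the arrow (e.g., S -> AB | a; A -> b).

No ε-productions.
After unit-elimination: S -> j | gV | jj; V -> j | gV.
TERM: introduce A -> g, B -> j and substitute in every rule of length ≥2.

S -> j | AV | BB; A -> g; B -> j; V -> j | AV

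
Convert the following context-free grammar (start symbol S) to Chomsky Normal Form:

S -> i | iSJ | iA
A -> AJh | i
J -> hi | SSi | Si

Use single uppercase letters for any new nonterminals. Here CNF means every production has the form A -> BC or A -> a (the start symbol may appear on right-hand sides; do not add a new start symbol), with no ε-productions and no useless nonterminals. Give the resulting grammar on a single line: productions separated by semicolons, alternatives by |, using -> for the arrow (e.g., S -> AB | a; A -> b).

S -> i | CA | CF; A -> i | AD; B -> h; C -> i; D -> JB; E -> SC; F -> SJ; J -> BC | SC | SE

No ε-productions.
No unit productions to eliminate.
TERM: introduce B -> h, C -> i and substitute in every rule of length ≥2.
BIN: A -> AJB becomes A -> AD, D -> JB; J -> SSC becomes J -> SE, E -> SC; S -> CSJ becomes S -> CF, F -> SJ.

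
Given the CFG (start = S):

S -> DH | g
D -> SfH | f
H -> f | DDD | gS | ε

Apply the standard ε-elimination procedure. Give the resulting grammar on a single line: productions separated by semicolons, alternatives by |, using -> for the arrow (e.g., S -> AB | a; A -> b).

Nullable set: {H}.
S -> DH: H nullable, giving D | DH.
D -> SfH: H nullable, giving Sf | SfH.
Drop H -> ε.
Unchanged (no nullable symbols): S -> g; D -> f; H -> DDD; H -> f; H -> gS.

S -> D | g | DH; D -> f | Sf | SfH; H -> f | gS | DDD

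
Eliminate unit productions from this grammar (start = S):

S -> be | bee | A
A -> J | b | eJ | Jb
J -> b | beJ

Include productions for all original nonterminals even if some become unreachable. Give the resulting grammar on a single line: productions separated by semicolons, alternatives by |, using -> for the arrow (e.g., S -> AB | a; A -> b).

Unit productions: A->J, S->A.
Unit pairs (A ⇒* B via units): (A,J), (S,A), (S,J).
S: inherits non-unit rules of {A, J, S} → Jb | b | be | beJ | bee | eJ.
A: inherits non-unit rules of {A, J} → Jb | b | beJ | eJ.
J: inherits non-unit rules of {J} → b | beJ.

S -> b | Jb | be | eJ | beJ | bee; A -> b | Jb | eJ | beJ; J -> b | beJ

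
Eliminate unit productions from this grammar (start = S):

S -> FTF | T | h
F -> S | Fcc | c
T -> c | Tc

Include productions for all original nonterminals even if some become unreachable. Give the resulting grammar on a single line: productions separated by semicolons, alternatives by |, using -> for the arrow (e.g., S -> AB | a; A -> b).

S -> c | h | Tc | FTF; F -> c | h | Tc | FTF | Fcc; T -> c | Tc

Unit productions: F->S, S->T.
Unit pairs (A ⇒* B via units): (F,S), (F,T), (S,T).
S: inherits non-unit rules of {S, T} → FTF | Tc | c | h.
F: inherits non-unit rules of {F, S, T} → FTF | Fcc | Tc | c | h.
T: inherits non-unit rules of {T} → Tc | c.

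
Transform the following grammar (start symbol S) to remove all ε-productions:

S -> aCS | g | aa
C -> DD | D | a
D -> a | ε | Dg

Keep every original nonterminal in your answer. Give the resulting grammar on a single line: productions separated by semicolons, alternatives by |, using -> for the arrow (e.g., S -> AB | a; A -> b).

Nullable set: {C, D}.
S -> aCS: C nullable, giving aCS | aS.
C -> D: D nullable, giving D.
C -> DD: D, D nullable, giving D | DD.
Drop D -> ε.
D -> Dg: D nullable, giving Dg | g.
Unchanged (no nullable symbols): S -> aa; S -> g; C -> a; D -> a.

S -> g | aS | aa | aCS; C -> D | a | DD; D -> a | g | Dg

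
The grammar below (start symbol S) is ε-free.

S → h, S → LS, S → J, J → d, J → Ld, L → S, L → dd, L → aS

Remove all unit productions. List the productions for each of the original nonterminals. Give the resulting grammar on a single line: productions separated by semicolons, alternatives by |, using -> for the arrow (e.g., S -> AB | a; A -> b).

S -> d | h | LS | Ld; J -> d | Ld; L -> d | h | LS | Ld | aS | dd

Unit productions: L->S, S->J.
Unit pairs (A ⇒* B via units): (L,J), (L,S), (S,J).
S: inherits non-unit rules of {J, S} → LS | Ld | d | h.
J: inherits non-unit rules of {J} → Ld | d.
L: inherits non-unit rules of {J, L, S} → LS | Ld | aS | d | dd | h.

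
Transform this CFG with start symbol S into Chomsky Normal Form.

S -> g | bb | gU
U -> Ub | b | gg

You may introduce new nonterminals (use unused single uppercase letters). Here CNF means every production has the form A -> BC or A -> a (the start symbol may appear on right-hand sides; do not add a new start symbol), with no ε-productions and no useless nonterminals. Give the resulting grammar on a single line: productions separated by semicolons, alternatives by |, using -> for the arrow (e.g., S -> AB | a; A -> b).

No ε-productions.
No unit productions to eliminate.
TERM: introduce A -> b, B -> g and substitute in every rule of length ≥2.

S -> g | AA | BU; A -> b; B -> g; U -> b | BB | UA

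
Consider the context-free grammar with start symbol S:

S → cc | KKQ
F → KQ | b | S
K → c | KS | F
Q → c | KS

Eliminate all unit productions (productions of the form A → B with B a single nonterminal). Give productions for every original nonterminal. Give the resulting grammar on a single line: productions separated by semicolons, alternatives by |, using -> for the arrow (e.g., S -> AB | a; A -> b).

S -> cc | KKQ; F -> b | KQ | cc | KKQ; K -> b | c | KQ | KS | cc | KKQ; Q -> c | KS

Unit productions: F->S, K->F.
Unit pairs (A ⇒* B via units): (F,S), (K,F), (K,S).
S: inherits non-unit rules of {S} → KKQ | cc.
F: inherits non-unit rules of {F, S} → KKQ | KQ | b | cc.
K: inherits non-unit rules of {F, K, S} → KKQ | KQ | KS | b | c | cc.
Q: inherits non-unit rules of {Q} → KS | c.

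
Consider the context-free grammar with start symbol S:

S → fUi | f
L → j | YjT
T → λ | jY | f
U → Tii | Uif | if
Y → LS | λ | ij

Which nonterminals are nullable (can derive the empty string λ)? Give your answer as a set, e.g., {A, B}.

{T, Y}

Directly nullable (have an ε-rule): {T, Y}.
Not nullable: L, S, U — each has a terminal in every rule's right-hand side or depends on a non-nullable symbol.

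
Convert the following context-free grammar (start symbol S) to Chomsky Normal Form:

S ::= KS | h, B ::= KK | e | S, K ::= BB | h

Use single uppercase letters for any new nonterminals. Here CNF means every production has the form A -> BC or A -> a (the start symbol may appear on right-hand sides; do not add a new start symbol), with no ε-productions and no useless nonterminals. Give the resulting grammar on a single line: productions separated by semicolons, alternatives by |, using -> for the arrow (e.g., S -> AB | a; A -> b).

No ε-productions.
After unit-elimination: S -> h | KS; B -> e | h | KK | KS; K -> h | BB.

S -> h | KS; B -> e | h | KK | KS; K -> h | BB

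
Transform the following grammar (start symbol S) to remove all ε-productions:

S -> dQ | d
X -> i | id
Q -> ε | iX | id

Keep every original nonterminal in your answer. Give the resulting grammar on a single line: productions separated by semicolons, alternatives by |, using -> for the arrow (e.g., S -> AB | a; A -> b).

S -> d | dQ; Q -> iX | id; X -> i | id

Nullable set: {Q}.
S -> dQ: Q nullable, giving d | dQ.
Drop Q -> ε.
Unchanged (no nullable symbols): S -> d; Q -> iX; Q -> id; X -> i; X -> id.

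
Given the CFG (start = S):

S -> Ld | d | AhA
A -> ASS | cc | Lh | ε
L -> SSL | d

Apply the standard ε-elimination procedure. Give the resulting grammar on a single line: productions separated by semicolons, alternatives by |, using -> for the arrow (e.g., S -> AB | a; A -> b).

S -> d | h | Ah | Ld | hA | AhA; A -> Lh | SS | cc | ASS; L -> d | SSL

Nullable set: {A}.
S -> AhA: A, A nullable, giving Ah | AhA | h | hA.
Drop A -> ε.
A -> ASS: A nullable, giving ASS | SS.
Unchanged (no nullable symbols): S -> Ld; S -> d; A -> Lh; A -> cc; L -> SSL; L -> d.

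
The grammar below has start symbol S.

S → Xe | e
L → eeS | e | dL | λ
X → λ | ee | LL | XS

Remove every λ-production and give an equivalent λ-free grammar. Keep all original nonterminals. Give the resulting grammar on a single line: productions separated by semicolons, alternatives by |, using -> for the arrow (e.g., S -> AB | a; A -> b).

S -> e | Xe; L -> d | e | dL | eeS; X -> L | S | LL | XS | ee

Nullable set: {L, X}.
S -> Xe: X nullable, giving Xe | e.
Drop L -> λ.
L -> dL: L nullable, giving d | dL.
Drop X -> λ.
X -> LL: L, L nullable, giving L | LL.
X -> XS: X nullable, giving S | XS.
Unchanged (no nullable symbols): S -> e; L -> e; L -> eeS; X -> ee.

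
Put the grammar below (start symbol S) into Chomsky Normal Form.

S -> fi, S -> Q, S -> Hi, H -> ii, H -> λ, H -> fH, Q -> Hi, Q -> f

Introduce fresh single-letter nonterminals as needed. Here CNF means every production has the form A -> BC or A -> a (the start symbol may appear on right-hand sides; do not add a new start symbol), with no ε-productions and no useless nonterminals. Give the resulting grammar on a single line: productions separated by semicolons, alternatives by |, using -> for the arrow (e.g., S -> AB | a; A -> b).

Nullable: {H}; after ε-elimination: S -> Q | i | Hi | fi; H -> f | fH | ii; Q -> f | i | Hi.
After unit-elimination: S -> f | i | Hi | fi; H -> f | fH | ii; Q -> f | i | Hi.
TERM: introduce A -> f, B -> i and substitute in every rule of length ≥2.
Drop unreachable/unproductive: Q.

S -> f | i | AB | HB; A -> f; B -> i; H -> f | AH | BB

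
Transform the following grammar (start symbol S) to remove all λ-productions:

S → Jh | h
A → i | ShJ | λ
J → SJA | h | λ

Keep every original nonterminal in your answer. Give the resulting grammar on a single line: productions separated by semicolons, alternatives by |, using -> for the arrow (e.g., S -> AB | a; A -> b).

Nullable set: {A, J}.
S -> Jh: J nullable, giving Jh | h.
Drop A -> λ.
A -> ShJ: J nullable, giving Sh | ShJ.
Drop J -> λ.
J -> SJA: J, A nullable, giving S | SA | SJ | SJA.
Unchanged (no nullable symbols): S -> h; A -> i; J -> h.

S -> h | Jh; A -> i | Sh | ShJ; J -> S | h | SA | SJ | SJA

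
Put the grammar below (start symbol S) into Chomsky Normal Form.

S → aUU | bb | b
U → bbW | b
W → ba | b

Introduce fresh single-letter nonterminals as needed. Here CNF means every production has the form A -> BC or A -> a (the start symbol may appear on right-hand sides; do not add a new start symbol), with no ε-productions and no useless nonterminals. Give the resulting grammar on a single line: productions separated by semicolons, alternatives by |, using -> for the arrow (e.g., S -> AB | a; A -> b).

S -> b | AC | BB; A -> a; B -> b; C -> UU; D -> BW; U -> b | BD; W -> b | BA

No ε-productions.
No unit productions to eliminate.
TERM: introduce A -> a, B -> b and substitute in every rule of length ≥2.
BIN: S -> AUU becomes S -> AC, C -> UU; U -> BBW becomes U -> BD, D -> BW.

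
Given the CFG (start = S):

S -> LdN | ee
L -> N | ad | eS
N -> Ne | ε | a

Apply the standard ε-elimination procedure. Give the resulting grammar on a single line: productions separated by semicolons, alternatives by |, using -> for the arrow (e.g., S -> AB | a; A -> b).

Nullable set: {L, N}.
S -> LdN: L, N nullable, giving Ld | LdN | d | dN.
L -> N: N nullable, giving N.
Drop N -> ε.
N -> Ne: N nullable, giving Ne | e.
Unchanged (no nullable symbols): S -> ee; L -> ad; L -> eS; N -> a.

S -> d | Ld | dN | ee | LdN; L -> N | ad | eS; N -> a | e | Ne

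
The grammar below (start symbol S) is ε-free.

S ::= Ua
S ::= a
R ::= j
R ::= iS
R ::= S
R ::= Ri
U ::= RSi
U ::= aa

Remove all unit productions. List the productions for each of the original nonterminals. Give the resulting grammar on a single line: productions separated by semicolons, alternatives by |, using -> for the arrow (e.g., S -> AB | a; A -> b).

Unit productions: R->S.
Unit pairs (A ⇒* B via units): (R,S).
S: inherits non-unit rules of {S} → Ua | a.
R: inherits non-unit rules of {R, S} → Ri | Ua | a | iS | j.
U: inherits non-unit rules of {U} → RSi | aa.

S -> a | Ua; R -> a | j | Ri | Ua | iS; U -> aa | RSi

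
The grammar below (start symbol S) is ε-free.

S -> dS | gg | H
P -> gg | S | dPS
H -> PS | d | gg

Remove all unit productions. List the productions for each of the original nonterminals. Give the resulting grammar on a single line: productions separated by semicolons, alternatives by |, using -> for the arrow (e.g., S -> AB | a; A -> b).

Unit productions: P->S, S->H.
Unit pairs (A ⇒* B via units): (P,H), (P,S), (S,H).
S: inherits non-unit rules of {H, S} → PS | d | dS | gg.
H: inherits non-unit rules of {H} → PS | d | gg.
P: inherits non-unit rules of {H, P, S} → PS | d | dPS | dS | gg.

S -> d | PS | dS | gg; H -> d | PS | gg; P -> d | PS | dS | gg | dPS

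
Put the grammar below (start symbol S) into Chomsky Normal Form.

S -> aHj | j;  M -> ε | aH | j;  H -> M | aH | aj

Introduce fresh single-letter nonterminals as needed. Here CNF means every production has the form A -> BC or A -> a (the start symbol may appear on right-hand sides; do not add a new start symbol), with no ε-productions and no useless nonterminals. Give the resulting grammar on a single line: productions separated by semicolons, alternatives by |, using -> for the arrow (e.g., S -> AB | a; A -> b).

S -> j | AB | AC; A -> a; B -> j; C -> HB; H -> a | j | AB | AH

Nullable: {H, M}; after ε-elimination: S -> j | aj | aHj; H -> M | a | aH | aj; M -> a | j | aH.
After unit-elimination: S -> j | aj | aHj; H -> a | j | aH | aj; M -> a | j | aH.
TERM: introduce A -> a, B -> j and substitute in every rule of length ≥2.
BIN: S -> AHB becomes S -> AC, C -> HB.
Drop unreachable/unproductive: M.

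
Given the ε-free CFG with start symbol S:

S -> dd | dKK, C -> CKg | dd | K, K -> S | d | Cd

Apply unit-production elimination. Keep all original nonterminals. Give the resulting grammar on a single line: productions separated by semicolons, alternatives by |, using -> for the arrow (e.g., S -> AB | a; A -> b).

Unit productions: C->K, K->S.
Unit pairs (A ⇒* B via units): (C,K), (C,S), (K,S).
S: inherits non-unit rules of {S} → dKK | dd.
C: inherits non-unit rules of {C, K, S} → CKg | Cd | d | dKK | dd.
K: inherits non-unit rules of {K, S} → Cd | d | dKK | dd.

S -> dd | dKK; C -> d | Cd | dd | CKg | dKK; K -> d | Cd | dd | dKK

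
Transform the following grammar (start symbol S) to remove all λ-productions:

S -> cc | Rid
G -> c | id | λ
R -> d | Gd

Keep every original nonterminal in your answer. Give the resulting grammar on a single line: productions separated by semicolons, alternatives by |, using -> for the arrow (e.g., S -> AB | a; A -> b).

Nullable set: {G}.
Drop G -> λ.
R -> Gd: G nullable, giving Gd | d.
Unchanged (no nullable symbols): S -> Rid; S -> cc; G -> c; G -> id; R -> d.

S -> cc | Rid; G -> c | id; R -> d | Gd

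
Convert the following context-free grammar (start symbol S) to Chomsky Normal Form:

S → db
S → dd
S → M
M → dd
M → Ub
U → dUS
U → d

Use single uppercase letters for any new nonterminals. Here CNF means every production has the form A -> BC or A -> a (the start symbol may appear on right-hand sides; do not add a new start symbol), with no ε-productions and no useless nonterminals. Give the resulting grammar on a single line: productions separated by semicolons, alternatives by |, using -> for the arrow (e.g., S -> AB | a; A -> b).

S -> BA | BB | UA; A -> b; B -> d; C -> US; U -> d | BC

No ε-productions.
After unit-elimination: S -> Ub | db | dd; M -> Ub | dd; U -> d | dUS.
TERM: introduce A -> b, B -> d and substitute in every rule of length ≥2.
BIN: U -> BUS becomes U -> BC, C -> US.
Drop unreachable/unproductive: M.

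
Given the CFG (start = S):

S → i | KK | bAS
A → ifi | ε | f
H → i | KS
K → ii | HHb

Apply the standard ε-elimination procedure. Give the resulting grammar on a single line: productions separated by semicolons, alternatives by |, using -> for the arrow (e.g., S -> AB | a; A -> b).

S -> i | KK | bS | bAS; A -> f | ifi; H -> i | KS; K -> ii | HHb

Nullable set: {A}.
S -> bAS: A nullable, giving bAS | bS.
Drop A -> ε.
Unchanged (no nullable symbols): S -> KK; S -> i; A -> f; A -> ifi; H -> KS; H -> i; K -> HHb; K -> ii.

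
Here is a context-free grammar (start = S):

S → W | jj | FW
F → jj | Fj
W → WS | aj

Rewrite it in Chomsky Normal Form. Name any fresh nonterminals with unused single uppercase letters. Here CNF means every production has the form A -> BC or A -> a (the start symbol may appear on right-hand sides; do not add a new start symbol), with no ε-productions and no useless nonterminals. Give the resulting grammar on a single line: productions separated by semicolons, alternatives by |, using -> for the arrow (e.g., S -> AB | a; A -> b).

No ε-productions.
After unit-elimination: S -> FW | WS | aj | jj; F -> Fj | jj; W -> WS | aj.
TERM: introduce B -> a, A -> j and substitute in every rule of length ≥2.

S -> AA | BA | FW | WS; A -> j; B -> a; F -> AA | FA; W -> BA | WS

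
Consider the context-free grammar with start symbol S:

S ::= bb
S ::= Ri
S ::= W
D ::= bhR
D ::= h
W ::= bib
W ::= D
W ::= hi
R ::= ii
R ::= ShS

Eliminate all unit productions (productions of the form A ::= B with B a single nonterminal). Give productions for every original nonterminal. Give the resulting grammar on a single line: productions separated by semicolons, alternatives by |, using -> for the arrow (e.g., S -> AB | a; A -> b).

S -> h | Ri | bb | hi | bhR | bib; D -> h | bhR; R -> ii | ShS; W -> h | hi | bhR | bib

Unit productions: S->W, W->D.
Unit pairs (A ⇒* B via units): (S,D), (S,W), (W,D).
S: inherits non-unit rules of {D, S, W} → Ri | bb | bhR | bib | h | hi.
D: inherits non-unit rules of {D} → bhR | h.
R: inherits non-unit rules of {R} → ShS | ii.
W: inherits non-unit rules of {D, W} → bhR | bib | h | hi.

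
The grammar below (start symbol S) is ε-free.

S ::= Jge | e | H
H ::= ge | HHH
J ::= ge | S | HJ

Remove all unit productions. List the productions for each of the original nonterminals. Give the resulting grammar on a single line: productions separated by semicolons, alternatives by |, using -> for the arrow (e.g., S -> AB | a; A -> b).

Unit productions: J->S, S->H.
Unit pairs (A ⇒* B via units): (J,H), (J,S), (S,H).
S: inherits non-unit rules of {H, S} → HHH | Jge | e | ge.
H: inherits non-unit rules of {H} → HHH | ge.
J: inherits non-unit rules of {H, J, S} → HHH | HJ | Jge | e | ge.

S -> e | ge | HHH | Jge; H -> ge | HHH; J -> e | HJ | ge | HHH | Jge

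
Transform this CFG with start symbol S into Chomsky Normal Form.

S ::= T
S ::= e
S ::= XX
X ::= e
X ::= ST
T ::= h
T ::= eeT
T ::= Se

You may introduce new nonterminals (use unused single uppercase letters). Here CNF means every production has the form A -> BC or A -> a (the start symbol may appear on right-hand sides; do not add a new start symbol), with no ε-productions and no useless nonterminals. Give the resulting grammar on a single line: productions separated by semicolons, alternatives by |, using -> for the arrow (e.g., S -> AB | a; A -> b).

No ε-productions.
After unit-elimination: S -> e | h | Se | XX | eeT; T -> h | Se | eeT; X -> e | ST.
TERM: introduce A -> e and substitute in every rule of length ≥2.
BIN: S -> AAT becomes S -> AB, B -> AT; T -> AAT becomes T -> AC, C -> AT.

S -> e | h | AB | SA | XX; A -> e; B -> AT; C -> AT; T -> h | AC | SA; X -> e | ST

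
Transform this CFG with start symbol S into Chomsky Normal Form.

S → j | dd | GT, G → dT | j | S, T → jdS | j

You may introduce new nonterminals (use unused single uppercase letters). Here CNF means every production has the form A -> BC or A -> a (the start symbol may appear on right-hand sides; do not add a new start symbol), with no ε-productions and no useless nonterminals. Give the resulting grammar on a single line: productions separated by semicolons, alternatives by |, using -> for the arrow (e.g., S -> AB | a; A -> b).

No ε-productions.
After unit-elimination: S -> j | GT | dd; G -> j | GT | dT | dd; T -> j | jdS.
TERM: introduce A -> d, B -> j and substitute in every rule of length ≥2.
BIN: T -> BAS becomes T -> BC, C -> AS.

S -> j | AA | GT; A -> d; B -> j; C -> AS; G -> j | AA | AT | GT; T -> j | BC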